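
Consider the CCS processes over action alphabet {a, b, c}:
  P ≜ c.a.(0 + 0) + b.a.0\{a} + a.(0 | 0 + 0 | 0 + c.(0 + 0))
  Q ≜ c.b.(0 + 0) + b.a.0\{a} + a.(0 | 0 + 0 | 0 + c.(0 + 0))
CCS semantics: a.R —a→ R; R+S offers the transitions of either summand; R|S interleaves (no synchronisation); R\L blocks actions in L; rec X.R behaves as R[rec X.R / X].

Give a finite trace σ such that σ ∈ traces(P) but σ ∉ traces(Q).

LTS(P): 6 reachable states
  p0 = c.a.(0 + 0) + b.a.0\{a} + a.(0 | 0 + 0 | 0 + c.(0 + 0)) | --a--▸ p1, --b--▸ p2, --c--▸ p3
  p1 = 0 | 0 + 0 | 0 + c.(0 + 0) | --c--▸ p4
  p2 = a.0\{a} | --a--▸ p5
  p3 = a.(0 + 0) | --a--▸ p4
  p4 = 0 + 0 | stopped
  p5 = 0\{a} | stopped
LTS(Q): 6 reachable states
  q0 = c.b.(0 + 0) + b.a.0\{a} + a.(0 | 0 + 0 | 0 + c.(0 + 0)) | --a--▸ q1, --b--▸ q2, --c--▸ q3
  q1 = 0 | 0 + 0 | 0 + c.(0 + 0) | --c--▸ q4
  q2 = a.0\{a} | --a--▸ q5
  q3 = b.(0 + 0) | --b--▸ q4
  q4 = 0 + 0 | stopped
  q5 = 0\{a} | stopped
Executing ca from P (initial set {p0}):
  after c @ step 1: {p3}
  after a @ step 2: {p4}
  — P admits the full trace.
Executing ca from Q (initial set {q0}):
  after c @ step 1: {q3}
  after a @ step 2: ∅ (Q stuck)

ca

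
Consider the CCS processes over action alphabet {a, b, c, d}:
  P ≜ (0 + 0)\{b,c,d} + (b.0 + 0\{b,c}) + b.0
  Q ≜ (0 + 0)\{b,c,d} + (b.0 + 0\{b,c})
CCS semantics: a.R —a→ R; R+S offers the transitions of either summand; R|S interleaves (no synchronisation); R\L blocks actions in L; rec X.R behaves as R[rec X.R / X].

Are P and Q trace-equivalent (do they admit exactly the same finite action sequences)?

Reachable graph of P (2 states):
  u0 = (0 + 0)\{b,c,d} + (b.0 + 0\{b,c}) + b.0 | -b-> u1
  u1 = 0 | (no moves)
Reachable graph of Q (2 states):
  v0 = (0 + 0)\{b,c,d} + (b.0 + 0\{b,c}) | -b-> v1
  v1 = 0 | (no moves)
Coarsest stable partition (strong bisimilarity classes):
  B0 = {u0, v0}
  B1 = {u1, v1}
u0 ∈ B0, v0 ∈ B0 → same block
Bisimilar ⇒ trace-equivalent.

YES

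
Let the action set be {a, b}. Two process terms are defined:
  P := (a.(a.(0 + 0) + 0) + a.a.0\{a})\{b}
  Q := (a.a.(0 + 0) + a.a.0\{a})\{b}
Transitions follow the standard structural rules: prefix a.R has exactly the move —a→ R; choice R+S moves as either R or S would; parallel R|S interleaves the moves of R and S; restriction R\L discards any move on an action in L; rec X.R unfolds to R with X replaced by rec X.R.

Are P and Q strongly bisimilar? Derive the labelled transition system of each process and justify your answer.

P's transition system — 5 states:
  p0 = (a.(a.(0 + 0) + 0) + a.a.0\{a})\{b} ⊢ =a=> p1, =a=> p2
  p1 = (a.(0 + 0) + 0)\{b} ⊢ =a=> p3
  p2 = (a.0\{a})\{b} ⊢ =a=> p4
  p3 = (0 + 0)\{b} ⊢ stopped
  p4 = 0\{a}\{b} ⊢ stopped
Q's transition system — 5 states:
  q0 = (a.a.(0 + 0) + a.a.0\{a})\{b} ⊢ =a=> q1, =a=> q2
  q1 = (a.(0 + 0))\{b} ⊢ =a=> q3
  q2 = (a.0\{a})\{b} ⊢ =a=> q4
  q3 = (0 + 0)\{b} ⊢ stopped
  q4 = 0\{a}\{b} ⊢ stopped
Bisimilarity quotient blocks:
  B0 = {p0, q0}
  B1 = {p1, p2, q1, q2}
  B2 = {p3, p4, q3, q4}
p0 ∈ B0, q0 ∈ B0 → same block

bisimilar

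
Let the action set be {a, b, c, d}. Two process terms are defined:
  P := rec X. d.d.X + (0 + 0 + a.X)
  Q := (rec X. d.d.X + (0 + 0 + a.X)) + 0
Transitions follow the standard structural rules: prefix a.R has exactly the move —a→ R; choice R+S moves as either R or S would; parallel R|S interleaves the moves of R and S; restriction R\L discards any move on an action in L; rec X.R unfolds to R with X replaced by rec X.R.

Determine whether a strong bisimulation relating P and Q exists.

P's transition system — 2 states:
  m0 = rec X. d.d.X + (0 + 0 + a.X) has moves —a→ m0, —d→ m1
  m1 = d.(rec X. d.d.X + (0 + 0 + a.X)) has moves —d→ m0
Q's transition system — 3 states:
  n0 = (rec X. d.d.X + (0 + 0 + a.X)) + 0 has moves —a→ n1, —d→ n2
  n1 = rec X. d.d.X + (0 + 0 + a.X) has moves —a→ n1, —d→ n2
  n2 = d.(rec X. d.d.X + (0 + 0 + a.X)) has moves —d→ n1
Coarsest stable partition (strong bisimilarity classes):
  B0 = {m0, n0, n1}
  B1 = {m1, n2}
m0 ∈ B0, n0 ∈ B0 → same block

bisimilar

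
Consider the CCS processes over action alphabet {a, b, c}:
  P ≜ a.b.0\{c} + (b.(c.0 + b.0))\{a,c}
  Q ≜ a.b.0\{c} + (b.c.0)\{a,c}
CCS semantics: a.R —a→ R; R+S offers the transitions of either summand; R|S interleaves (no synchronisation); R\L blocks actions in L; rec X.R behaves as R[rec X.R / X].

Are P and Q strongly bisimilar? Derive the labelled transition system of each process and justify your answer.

not bisimilar

Reachable graph of P (5 states):
  u0 = a.b.0\{c} + (b.(c.0 + b.0))\{a,c} → ··a··> u1, ··b··> u2
  u1 = b.0\{c} → ··b··> u3
  u2 = (c.0 + b.0)\{a,c} → ··b··> u4
  u3 = 0\{c} → deadlocked
  u4 = 0\{a,c} → deadlocked
Reachable graph of Q (4 states):
  v0 = a.b.0\{c} + (b.c.0)\{a,c} → ··a··> v1, ··b··> v2
  v1 = b.0\{c} → ··b··> v3
  v2 = (c.0)\{a,c} → deadlocked
  v3 = 0\{c} → deadlocked
Bisimilarity quotient blocks:
  B0 = {u0}
  B1 = {u1, u2, v1}
  B2 = {u3, u4, v2, v3}
  B3 = {v0}
u0 ∈ B0, v0 ∈ B3 → different blocks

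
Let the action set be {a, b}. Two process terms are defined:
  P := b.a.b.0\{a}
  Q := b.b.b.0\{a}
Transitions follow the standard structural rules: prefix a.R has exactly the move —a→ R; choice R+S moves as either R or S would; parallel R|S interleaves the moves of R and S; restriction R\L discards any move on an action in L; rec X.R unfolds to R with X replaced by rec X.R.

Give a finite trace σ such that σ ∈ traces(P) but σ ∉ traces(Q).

P's transition system — 4 states:
  p0 = b.a.b.0\{a} → --b--▸ p1
  p1 = a.b.0\{a} → --a--▸ p2
  p2 = b.0\{a} → --b--▸ p3
  p3 = 0\{a} → stopped
Q's transition system — 4 states:
  q0 = b.b.b.0\{a} → --b--▸ q1
  q1 = b.b.0\{a} → --b--▸ q2
  q2 = b.0\{a} → --b--▸ q3
  q3 = 0\{a} → stopped
Executing ba from P (initial set {p0}):
  after b @ step 1: {p1}
  after a @ step 2: {p2}
  ✓ P
Executing ba from Q (initial set {q0}):
  after b @ step 1: {q1}
  after a @ step 2: no successor for Q

ba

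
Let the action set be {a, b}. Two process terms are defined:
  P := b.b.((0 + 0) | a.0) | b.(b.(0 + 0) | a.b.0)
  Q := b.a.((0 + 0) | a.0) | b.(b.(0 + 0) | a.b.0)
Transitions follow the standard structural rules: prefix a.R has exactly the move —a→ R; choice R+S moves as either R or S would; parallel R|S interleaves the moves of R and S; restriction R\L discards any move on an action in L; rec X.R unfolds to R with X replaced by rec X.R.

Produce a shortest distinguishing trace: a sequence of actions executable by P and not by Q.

bbbb

P's transition system — 28 states:
  s0 = b.b.((0 + 0) | a.0) | b.(b.(0 + 0) | a.b.0) | ··b··> s1, ··b··> s2
  s1 = b.((0 + 0) | a.0) | b.(b.(0 + 0) | a.b.0) | ··b··> s3, ··b··> s4
  s2 = b.b.((0 + 0) | a.0) | (b.(0 + 0) | a.b.0) | ··a··> s5, ··b··> s4, ··b··> s6
  s3 = (0 + 0) | a.0 | b.(b.(0 + 0) | a.b.0) | ··a··> s7, ··b··> s8
  s4 = b.((0 + 0) | a.0) | (b.(0 + 0) | a.b.0) | ··a··> s9, ··b··> s10, ··b··> s8
  s5 = b.b.((0 + 0) | a.0) | (b.(0 + 0) | b.0) | ··b··> s11, ··b··> s12, ··b··> s9
  s6 = b.b.((0 + 0) | a.0) | ((0 + 0) | a.b.0) | ··a··> s11, ··b··> s10
  s7 = (0 + 0) | 0 | b.(b.(0 + 0) | a.b.0) | ··b··> s13
  s8 = (0 + 0) | a.0 | (b.(0 + 0) | a.b.0) | ··a··> s13, ··a··> s14, ··b··> s15
  s9 = b.((0 + 0) | a.0) | (b.(0 + 0) | b.0) | ··b··> s14, ··b··> s16, ··b··> s17
  s10 = b.((0 + 0) | a.0) | ((0 + 0) | a.b.0) | ··a··> s16, ··b··> s15
  s11 = b.b.((0 + 0) | a.0) | ((0 + 0) | b.0) | ··b··> s16, ··b··> s18
  s12 = b.b.((0 + 0) | a.0) | (b.(0 + 0) | 0) | ··b··> s17, ··b··> s18
  s13 = (0 + 0) | 0 | (b.(0 + 0) | a.b.0) | ··a··> s19, ··b··> s20
  s14 = (0 + 0) | a.0 | (b.(0 + 0) | b.0) | ··a··> s19, ··b··> s21, ··b··> s22
  s15 = (0 + 0) | a.0 | ((0 + 0) | a.b.0) | ··a··> s20, ··a··> s21
  s16 = b.((0 + 0) | a.0) | ((0 + 0) | b.0) | ··b··> s21, ··b··> s23
  s17 = b.((0 + 0) | a.0) | (b.(0 + 0) | 0) | ··b··> s22, ··b··> s23
  s18 = b.b.((0 + 0) | a.0) | ((0 + 0) | 0) | ··b··> s23
  s19 = (0 + 0) | 0 | (b.(0 + 0) | b.0) | ··b··> s24, ··b··> s25
  s20 = (0 + 0) | 0 | ((0 + 0) | a.b.0) | ··a··> s24
  s21 = (0 + 0) | a.0 | ((0 + 0) | b.0) | ··a··> s24, ··b··> s26
  s22 = (0 + 0) | a.0 | (b.(0 + 0) | 0) | ··a··> s25, ··b··> s26
  s23 = b.((0 + 0) | a.0) | ((0 + 0) | 0) | ··b··> s26
  s24 = (0 + 0) | 0 | ((0 + 0) | b.0) | ··b··> s27
  s25 = (0 + 0) | 0 | (b.(0 + 0) | 0) | ··b··> s27
  s26 = (0 + 0) | a.0 | ((0 + 0) | 0) | ··a··> s27
  s27 = (0 + 0) | 0 | ((0 + 0) | 0) | ∅
Q's transition system — 28 states:
  t0 = b.a.((0 + 0) | a.0) | b.(b.(0 + 0) | a.b.0) | ··b··> t1, ··b··> t2
  t1 = a.((0 + 0) | a.0) | b.(b.(0 + 0) | a.b.0) | ··a··> t3, ··b··> t4
  t2 = b.a.((0 + 0) | a.0) | (b.(0 + 0) | a.b.0) | ··a··> t5, ··b··> t4, ··b··> t6
  t3 = (0 + 0) | a.0 | b.(b.(0 + 0) | a.b.0) | ··a··> t7, ··b··> t8
  t4 = a.((0 + 0) | a.0) | (b.(0 + 0) | a.b.0) | ··a··> t8, ··a··> t9, ··b··> t10
  t5 = b.a.((0 + 0) | a.0) | (b.(0 + 0) | b.0) | ··b··> t11, ··b··> t12, ··b··> t9
  t6 = b.a.((0 + 0) | a.0) | ((0 + 0) | a.b.0) | ··a··> t11, ··b··> t10
  t7 = (0 + 0) | 0 | b.(b.(0 + 0) | a.b.0) | ··b··> t13
  t8 = (0 + 0) | a.0 | (b.(0 + 0) | a.b.0) | ··a··> t13, ··a··> t14, ··b··> t15
  t9 = a.((0 + 0) | a.0) | (b.(0 + 0) | b.0) | ··a··> t14, ··b··> t16, ··b··> t17
  t10 = a.((0 + 0) | a.0) | ((0 + 0) | a.b.0) | ··a··> t15, ··a··> t16
  t11 = b.a.((0 + 0) | a.0) | ((0 + 0) | b.0) | ··b··> t16, ··b··> t18
  t12 = b.a.((0 + 0) | a.0) | (b.(0 + 0) | 0) | ··b··> t17, ··b··> t18
  t13 = (0 + 0) | 0 | (b.(0 + 0) | a.b.0) | ··a··> t19, ··b··> t20
  t14 = (0 + 0) | a.0 | (b.(0 + 0) | b.0) | ··a··> t19, ··b··> t21, ··b··> t22
  t15 = (0 + 0) | a.0 | ((0 + 0) | a.b.0) | ··a··> t20, ··a··> t21
  t16 = a.((0 + 0) | a.0) | ((0 + 0) | b.0) | ··a··> t21, ··b··> t23
  t17 = a.((0 + 0) | a.0) | (b.(0 + 0) | 0) | ··a··> t22, ··b··> t23
  t18 = b.a.((0 + 0) | a.0) | ((0 + 0) | 0) | ··b··> t23
  t19 = (0 + 0) | 0 | (b.(0 + 0) | b.0) | ··b··> t24, ··b··> t25
  t20 = (0 + 0) | 0 | ((0 + 0) | a.b.0) | ··a··> t24
  t21 = (0 + 0) | a.0 | ((0 + 0) | b.0) | ··a··> t24, ··b··> t26
  t22 = (0 + 0) | a.0 | (b.(0 + 0) | 0) | ··a··> t25, ··b··> t26
  t23 = a.((0 + 0) | a.0) | ((0 + 0) | 0) | ··a··> t26
  t24 = (0 + 0) | 0 | ((0 + 0) | b.0) | ··b··> t27
  t25 = (0 + 0) | 0 | (b.(0 + 0) | 0) | ··b··> t27
  t26 = (0 + 0) | a.0 | ((0 + 0) | 0) | ··a··> t27
  t27 = (0 + 0) | 0 | ((0 + 0) | 0) | ∅
Run σ = ⟨bbbb⟩ on P: start {s0}
  step 1 (b): {s1, s2}
  step 2 (b): {s3, s4, s6}
  step 3 (b): {s10, s8}
  step 4 (b): {s15}
  P completes σ.
Run σ = ⟨bbbb⟩ on Q: start {t0}
  step 1 (b): {t1, t2}
  step 2 (b): {t4, t6}
  step 3 (b): {t10}
  step 4 (b): ∅  — Q cannot continue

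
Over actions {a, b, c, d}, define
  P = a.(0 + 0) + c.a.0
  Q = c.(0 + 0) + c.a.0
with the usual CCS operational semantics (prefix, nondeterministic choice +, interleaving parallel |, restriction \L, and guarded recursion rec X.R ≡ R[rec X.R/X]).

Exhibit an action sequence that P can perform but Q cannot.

a

P's transition system — 4 states:
  p0 = a.(0 + 0) + c.a.0 ⊢ —a→ p1, —c→ p2
  p1 = 0 + 0 ⊢ ·
  p2 = a.0 ⊢ —a→ p3
  p3 = 0 ⊢ ·
Q's transition system — 4 states:
  q0 = c.(0 + 0) + c.a.0 ⊢ —c→ q1, —c→ q2
  q1 = 0 + 0 ⊢ ·
  q2 = a.0 ⊢ —a→ q3
  q3 = 0 ⊢ ·
Executing a from P (initial set {p0}):
  after a @ step 1: {p1}
  P completes σ.
Executing a from Q (initial set {q0}):
  after a @ step 1: ∅ (Q stuck)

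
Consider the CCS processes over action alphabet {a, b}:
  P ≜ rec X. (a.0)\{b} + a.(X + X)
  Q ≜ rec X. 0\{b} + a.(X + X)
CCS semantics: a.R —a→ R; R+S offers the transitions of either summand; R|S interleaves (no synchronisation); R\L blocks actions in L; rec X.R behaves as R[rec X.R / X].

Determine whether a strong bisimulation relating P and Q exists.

NO

P's transition system — 3 states:
  m0 = rec X. (a.0)\{b} + a.(X + X) ⊢ =a=> m1, =a=> m2
  m1 = (rec X. (a.0)\{b} + a.(X + X)) + (rec X. (a.0)\{b} + a.(X + X)) ⊢ =a=> m1, =a=> m2
  m2 = 0\{b} ⊢ (no moves)
Q's transition system — 2 states:
  n0 = rec X. 0\{b} + a.(X + X) ⊢ =a=> n1
  n1 = (rec X. 0\{b} + a.(X + X)) + (rec X. 0\{b} + a.(X + X)) ⊢ =a=> n1
Bisimilarity quotient blocks:
  B0 = {m0, m1}
  B1 = {m2}
  B2 = {n0, n1}
m0 ∈ B0, n0 ∈ B2 → different blocks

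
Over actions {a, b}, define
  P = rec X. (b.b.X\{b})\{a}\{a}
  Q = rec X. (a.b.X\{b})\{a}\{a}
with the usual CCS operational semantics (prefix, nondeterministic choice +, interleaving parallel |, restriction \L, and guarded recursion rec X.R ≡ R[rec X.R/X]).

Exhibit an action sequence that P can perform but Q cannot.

LTS(P): 3 reachable states
  u0 = rec X. (b.b.X\{b})\{a}\{a} ⊢ -b-> u1
  u1 = (b.(rec X. (b.b.X\{b})\{a}\{a})\{b})\{a}\{a} ⊢ -b-> u2
  u2 = (rec X. (b.b.X\{b})\{a}\{a})\{b}\{a}\{a} ⊢ ·
LTS(Q): 1 reachable states
  v0 = rec X. (a.b.X\{b})\{a}\{a} ⊢ ·
Executing b from P (initial set {u0}):
  step 1 (b): {u1}
  P completes σ.
Executing b from Q (initial set {v0}):
  step 1 (b): ∅  — Q cannot continue

b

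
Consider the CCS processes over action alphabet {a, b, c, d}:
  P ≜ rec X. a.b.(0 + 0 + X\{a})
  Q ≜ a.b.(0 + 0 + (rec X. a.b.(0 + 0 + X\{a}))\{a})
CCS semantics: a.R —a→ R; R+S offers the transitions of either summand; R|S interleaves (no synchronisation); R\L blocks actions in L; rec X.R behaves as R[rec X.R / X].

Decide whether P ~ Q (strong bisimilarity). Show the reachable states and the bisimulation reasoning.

P's transition system — 3 states:
  s0 = rec X. a.b.(0 + 0 + X\{a}) has moves =a=> s1
  s1 = b.(0 + 0 + (rec X. a.b.(0 + 0 + X\{a}))\{a}) has moves =b=> s2
  s2 = 0 + 0 + (rec X. a.b.(0 + 0 + X\{a}))\{a} has moves ·
Q's transition system — 3 states:
  t0 = a.b.(0 + 0 + (rec X. a.b.(0 + 0 + X\{a}))\{a}) has moves =a=> t1
  t1 = b.(0 + 0 + (rec X. a.b.(0 + 0 + X\{a}))\{a}) has moves =b=> t2
  t2 = 0 + 0 + (rec X. a.b.(0 + 0 + X\{a}))\{a} has moves ·
Bisimilarity quotient blocks:
  B0 = {s0, t0}
  B1 = {s1, t1}
  B2 = {s2, t2}
s0 ∈ B0, t0 ∈ B0 → same block

P ~ Q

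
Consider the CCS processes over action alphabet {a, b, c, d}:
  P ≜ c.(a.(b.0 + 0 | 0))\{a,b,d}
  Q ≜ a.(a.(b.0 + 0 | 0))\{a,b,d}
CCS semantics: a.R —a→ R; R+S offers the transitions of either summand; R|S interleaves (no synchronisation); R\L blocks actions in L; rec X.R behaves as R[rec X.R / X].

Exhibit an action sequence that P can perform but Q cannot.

c

LTS(P): 2 reachable states
  s0 = c.(a.(b.0 + 0 | 0))\{a,b,d} :: --c--▸ s1
  s1 = (a.(b.0 + 0 | 0))\{a,b,d} :: ∅
LTS(Q): 2 reachable states
  t0 = a.(a.(b.0 + 0 | 0))\{a,b,d} :: --a--▸ t1
  t1 = (a.(b.0 + 0 | 0))\{a,b,d} :: ∅
Run σ = ⟨c⟩ on P: start {s0}
  step 1 (c): {s1}
  — P admits the full trace.
Run σ = ⟨c⟩ on Q: start {t0}
  step 1 (c): ∅  — Q cannot continue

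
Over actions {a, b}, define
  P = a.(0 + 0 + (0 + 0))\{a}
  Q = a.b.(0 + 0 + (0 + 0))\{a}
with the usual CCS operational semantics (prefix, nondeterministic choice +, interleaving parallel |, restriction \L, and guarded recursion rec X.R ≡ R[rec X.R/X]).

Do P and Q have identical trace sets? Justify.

trace-distinct — witness ⟨ab⟩

Reachable graph of P (2 states):
  u0 = a.(0 + 0 + (0 + 0))\{a} has moves --a--▸ u1
  u1 = (0 + 0 + (0 + 0))\{a} has moves (no moves)
Reachable graph of Q (3 states):
  v0 = a.b.(0 + 0 + (0 + 0))\{a} has moves --a--▸ v1
  v1 = b.(0 + 0 + (0 + 0))\{a} has moves --b--▸ v2
  v2 = (0 + 0 + (0 + 0))\{a} has moves (no moves)
Trace ⟨ab⟩ through Q, begin at {v0}:
  step 1 (a): {v1}
  step 2 (b): {v2}
  Q completes σ.
Trace ⟨ab⟩ through P, begin at {u0}:
  step 1 (a): {u1}
  step 2 (b): ∅  — P cannot continue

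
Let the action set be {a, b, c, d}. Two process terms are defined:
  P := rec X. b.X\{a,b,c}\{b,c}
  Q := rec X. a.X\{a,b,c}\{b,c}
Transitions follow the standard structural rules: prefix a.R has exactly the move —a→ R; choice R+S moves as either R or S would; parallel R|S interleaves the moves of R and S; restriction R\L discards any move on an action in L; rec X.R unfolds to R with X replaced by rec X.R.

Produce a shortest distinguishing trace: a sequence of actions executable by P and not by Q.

b

LTS(P): 2 reachable states
  m0 = rec X. b.X\{a,b,c}\{b,c} | --b--▸ m1
  m1 = (rec X. b.X\{a,b,c}\{b,c})\{a,b,c}\{b,c} | ∅
LTS(Q): 2 reachable states
  n0 = rec X. a.X\{a,b,c}\{b,c} | --a--▸ n1
  n1 = (rec X. a.X\{a,b,c}\{b,c})\{a,b,c}\{b,c} | ∅
Trace ⟨b⟩ through P, begin at {m0}:
  step 1 (b): {m1}
  — P admits the full trace.
Trace ⟨b⟩ through Q, begin at {n0}:
  step 1 (b): ∅ (Q stuck)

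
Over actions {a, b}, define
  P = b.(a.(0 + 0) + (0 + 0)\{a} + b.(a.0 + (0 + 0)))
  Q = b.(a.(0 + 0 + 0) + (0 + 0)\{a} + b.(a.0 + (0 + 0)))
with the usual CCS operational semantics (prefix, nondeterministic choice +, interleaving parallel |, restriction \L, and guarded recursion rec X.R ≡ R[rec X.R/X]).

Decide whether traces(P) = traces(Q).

LTS(P): 5 reachable states
  s0 = b.(a.(0 + 0) + (0 + 0)\{a} + b.(a.0 + (0 + 0))) → =b=> s1
  s1 = a.(0 + 0) + (0 + 0)\{a} + b.(a.0 + (0 + 0)) → =a=> s2, =b=> s3
  s2 = 0 + 0 → deadlocked
  s3 = a.0 + (0 + 0) → =a=> s4
  s4 = 0 → deadlocked
LTS(Q): 5 reachable states
  t0 = b.(a.(0 + 0 + 0) + (0 + 0)\{a} + b.(a.0 + (0 + 0))) → =b=> t1
  t1 = a.(0 + 0 + 0) + (0 + 0)\{a} + b.(a.0 + (0 + 0)) → =a=> t2, =b=> t3
  t2 = 0 + 0 + 0 → deadlocked
  t3 = a.0 + (0 + 0) → =a=> t4
  t4 = 0 → deadlocked
Bisimilarity quotient blocks:
  B0 = {s0, t0}
  B1 = {s1, t1}
  B2 = {s2, s4, t2, t4}
  B3 = {s3, t3}
s0 ∈ B0, t0 ∈ B0 → same block
Bisimilar ⇒ trace-equivalent.

traces(P) = traces(Q)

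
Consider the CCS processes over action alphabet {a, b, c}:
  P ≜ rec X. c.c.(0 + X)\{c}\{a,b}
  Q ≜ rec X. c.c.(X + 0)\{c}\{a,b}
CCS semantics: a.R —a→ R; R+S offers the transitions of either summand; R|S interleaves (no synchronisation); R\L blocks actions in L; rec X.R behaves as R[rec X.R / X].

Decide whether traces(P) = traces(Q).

traces(P) = traces(Q)

P's transition system — 3 states:
  s0 = rec X. c.c.(0 + X)\{c}\{a,b} has moves -c-> s1
  s1 = c.(0 + (rec X. c.c.(0 + X)\{c}\{a,b}))\{c}\{a,b} has moves -c-> s2
  s2 = (0 + (rec X. c.c.(0 + X)\{c}\{a,b}))\{c}\{a,b} has moves ·
Q's transition system — 3 states:
  t0 = rec X. c.c.(X + 0)\{c}\{a,b} has moves -c-> t1
  t1 = c.((rec X. c.c.(X + 0)\{c}\{a,b}) + 0)\{c}\{a,b} has moves -c-> t2
  t2 = ((rec X. c.c.(X + 0)\{c}\{a,b}) + 0)\{c}\{a,b} has moves ·
Partition-refinement fixed point:
  B0 = {s0, t0}
  B1 = {s1, t1}
  B2 = {s2, t2}
s0 ∈ B0, t0 ∈ B0 → same block
Bisimilar ⇒ trace-equivalent.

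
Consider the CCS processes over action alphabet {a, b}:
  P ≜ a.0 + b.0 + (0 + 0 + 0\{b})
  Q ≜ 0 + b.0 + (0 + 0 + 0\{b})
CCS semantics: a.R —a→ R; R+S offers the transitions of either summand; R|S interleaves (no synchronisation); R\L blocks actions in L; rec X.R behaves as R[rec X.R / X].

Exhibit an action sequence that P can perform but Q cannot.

a

LTS(P): 2 reachable states
  m0 = a.0 + b.0 + (0 + 0 + 0\{b}) | -a-> m1, -b-> m1
  m1 = 0 | ·
LTS(Q): 2 reachable states
  n0 = 0 + b.0 + (0 + 0 + 0\{b}) | -b-> n1
  n1 = 0 | ·
Run σ = ⟨a⟩ on P: start {m0}
  step 1 (a): {m1}
  P completes σ.
Run σ = ⟨a⟩ on Q: start {n0}
  step 1 (a): ∅ (Q stuck)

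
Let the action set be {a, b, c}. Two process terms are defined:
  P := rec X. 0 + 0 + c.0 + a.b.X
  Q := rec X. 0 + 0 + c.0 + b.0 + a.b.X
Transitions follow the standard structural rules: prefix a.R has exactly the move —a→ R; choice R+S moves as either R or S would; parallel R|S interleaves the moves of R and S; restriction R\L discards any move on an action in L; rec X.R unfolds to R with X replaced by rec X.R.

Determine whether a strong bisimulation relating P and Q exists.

not bisimilar

LTS(P): 3 reachable states
  s0 = rec X. 0 + 0 + c.0 + a.b.X :: --a--▸ s1, --c--▸ s2
  s1 = b.(rec X. 0 + 0 + c.0 + a.b.X) :: --b--▸ s0
  s2 = 0 :: stopped
LTS(Q): 3 reachable states
  t0 = rec X. 0 + 0 + c.0 + b.0 + a.b.X :: --a--▸ t1, --b--▸ t2, --c--▸ t2
  t1 = b.(rec X. 0 + 0 + c.0 + b.0 + a.b.X) :: --b--▸ t0
  t2 = 0 :: stopped
Partition-refinement fixed point:
  B0 = {s0}
  B1 = {s1}
  B2 = {s2, t2}
  B3 = {t0}
  B4 = {t1}
s0 ∈ B0, t0 ∈ B3 → different blocks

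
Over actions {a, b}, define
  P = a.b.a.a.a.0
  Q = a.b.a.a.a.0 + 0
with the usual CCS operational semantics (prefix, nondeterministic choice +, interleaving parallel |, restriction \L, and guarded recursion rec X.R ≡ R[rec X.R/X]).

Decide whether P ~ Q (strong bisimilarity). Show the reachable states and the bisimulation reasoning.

Reachable graph of P (6 states):
  u0 = a.b.a.a.a.0 ⊢ -a-> u1
  u1 = b.a.a.a.0 ⊢ -b-> u2
  u2 = a.a.a.0 ⊢ -a-> u3
  u3 = a.a.0 ⊢ -a-> u4
  u4 = a.0 ⊢ -a-> u5
  u5 = 0 ⊢ ·
Reachable graph of Q (6 states):
  v0 = a.b.a.a.a.0 + 0 ⊢ -a-> v1
  v1 = b.a.a.a.0 ⊢ -b-> v2
  v2 = a.a.a.0 ⊢ -a-> v3
  v3 = a.a.0 ⊢ -a-> v4
  v4 = a.0 ⊢ -a-> v5
  v5 = 0 ⊢ ·
Partition-refinement fixed point:
  B0 = {u0, v0}
  B1 = {u1, v1}
  B2 = {u2, v2}
  B3 = {u3, v3}
  B4 = {u4, v4}
  B5 = {u5, v5}
u0 ∈ B0, v0 ∈ B0 → same block

P ~ Q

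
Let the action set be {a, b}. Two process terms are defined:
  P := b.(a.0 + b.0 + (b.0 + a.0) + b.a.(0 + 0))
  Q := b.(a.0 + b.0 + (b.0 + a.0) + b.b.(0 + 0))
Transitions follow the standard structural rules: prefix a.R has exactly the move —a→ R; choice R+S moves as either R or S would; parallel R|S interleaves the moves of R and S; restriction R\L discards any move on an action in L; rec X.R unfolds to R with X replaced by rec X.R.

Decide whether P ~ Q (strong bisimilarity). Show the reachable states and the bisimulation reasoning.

Reachable graph of P (5 states):
  p0 = b.(a.0 + b.0 + (b.0 + a.0) + b.a.(0 + 0)) has moves —b→ p1
  p1 = a.0 + b.0 + (b.0 + a.0) + b.a.(0 + 0) has moves —a→ p2, —b→ p2, —b→ p3
  p2 = 0 has moves (no moves)
  p3 = a.(0 + 0) has moves —a→ p4
  p4 = 0 + 0 has moves (no moves)
Reachable graph of Q (5 states):
  q0 = b.(a.0 + b.0 + (b.0 + a.0) + b.b.(0 + 0)) has moves —b→ q1
  q1 = a.0 + b.0 + (b.0 + a.0) + b.b.(0 + 0) has moves —a→ q2, —b→ q2, —b→ q3
  q2 = 0 has moves (no moves)
  q3 = b.(0 + 0) has moves —b→ q4
  q4 = 0 + 0 has moves (no moves)
Partition-refinement fixed point:
  B0 = {p0}
  B1 = {p1}
  B2 = {p2, p4, q2, q4}
  B3 = {p3}
  B4 = {q0}
  B5 = {q1}
  B6 = {q3}
p0 ∈ B0, q0 ∈ B4 → different blocks

NO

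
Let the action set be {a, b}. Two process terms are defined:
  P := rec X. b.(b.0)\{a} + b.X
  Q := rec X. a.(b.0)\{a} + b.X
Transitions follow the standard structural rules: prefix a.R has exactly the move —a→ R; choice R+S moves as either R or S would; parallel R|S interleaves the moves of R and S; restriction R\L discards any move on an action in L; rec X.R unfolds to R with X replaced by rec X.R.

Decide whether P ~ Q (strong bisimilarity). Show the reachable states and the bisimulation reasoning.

NO

P's transition system — 3 states:
  m0 = rec X. b.(b.0)\{a} + b.X | -b-> m0, -b-> m1
  m1 = (b.0)\{a} | -b-> m2
  m2 = 0\{a} | stopped
Q's transition system — 3 states:
  n0 = rec X. a.(b.0)\{a} + b.X | -a-> n1, -b-> n0
  n1 = (b.0)\{a} | -b-> n2
  n2 = 0\{a} | stopped
Coarsest stable partition (strong bisimilarity classes):
  B0 = {m0}
  B1 = {m1, n1}
  B2 = {m2, n2}
  B3 = {n0}
m0 ∈ B0, n0 ∈ B3 → different blocks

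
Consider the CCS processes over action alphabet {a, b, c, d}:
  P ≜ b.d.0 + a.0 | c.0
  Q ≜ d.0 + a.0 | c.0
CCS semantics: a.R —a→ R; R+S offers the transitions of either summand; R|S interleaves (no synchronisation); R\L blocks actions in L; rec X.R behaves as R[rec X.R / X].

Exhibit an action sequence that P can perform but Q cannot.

Reachable graph of P (6 states):
  m0 = b.d.0 + a.0 | c.0 ⊢ —a→ m1, —b→ m2, —c→ m3
  m1 = 0 | c.0 ⊢ —c→ m4
  m2 = d.0 ⊢ —d→ m5
  m3 = a.0 | 0 ⊢ —a→ m4
  m4 = 0 | 0 ⊢ deadlocked
  m5 = 0 ⊢ deadlocked
Reachable graph of Q (5 states):
  n0 = d.0 + a.0 | c.0 ⊢ —a→ n1, —c→ n2, —d→ n3
  n1 = 0 | c.0 ⊢ —c→ n4
  n2 = a.0 | 0 ⊢ —a→ n4
  n3 = 0 ⊢ deadlocked
  n4 = 0 | 0 ⊢ deadlocked
Run σ = ⟨b⟩ on P: start {m0}
  [1] b ⇒ {m2}
  — P admits the full trace.
Run σ = ⟨b⟩ on Q: start {n0}
  [1] b ⇒ ∅ (Q stuck)

b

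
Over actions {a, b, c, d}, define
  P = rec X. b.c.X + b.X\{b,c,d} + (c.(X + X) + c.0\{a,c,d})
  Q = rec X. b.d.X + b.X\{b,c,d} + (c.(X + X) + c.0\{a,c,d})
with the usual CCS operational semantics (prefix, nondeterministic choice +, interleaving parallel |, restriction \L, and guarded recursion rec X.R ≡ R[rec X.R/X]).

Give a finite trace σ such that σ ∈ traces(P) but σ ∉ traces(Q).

bc

P's transition system — 5 states:
  p0 = rec X. b.c.X + b.X\{b,c,d} + (c.(X + X) + c.0\{a,c,d}) :: =b=> p1, =b=> p2, =c=> p3, =c=> p4
  p1 = (rec X. b.c.X + b.X\{b,c,d} + (c.(X + X) + c.0\{a,c,d}))\{b,c,d} :: deadlocked
  p2 = c.(rec X. b.c.X + b.X\{b,c,d} + (c.(X + X) + c.0\{a,c,d})) :: =c=> p0
  p3 = (rec X. b.c.X + b.X\{b,c,d} + (c.(X + X) + c.0\{a,c,d})) + (rec X. b.c.X + b.X\{b,c,d} + (c.(X + X) + c.0\{a,c,d})) :: =b=> p1, =b=> p2, =c=> p3, =c=> p4
  p4 = 0\{a,c,d} :: deadlocked
Q's transition system — 5 states:
  q0 = rec X. b.d.X + b.X\{b,c,d} + (c.(X + X) + c.0\{a,c,d}) :: =b=> q1, =b=> q2, =c=> q3, =c=> q4
  q1 = (rec X. b.d.X + b.X\{b,c,d} + (c.(X + X) + c.0\{a,c,d}))\{b,c,d} :: deadlocked
  q2 = d.(rec X. b.d.X + b.X\{b,c,d} + (c.(X + X) + c.0\{a,c,d})) :: =d=> q0
  q3 = (rec X. b.d.X + b.X\{b,c,d} + (c.(X + X) + c.0\{a,c,d})) + (rec X. b.d.X + b.X\{b,c,d} + (c.(X + X) + c.0\{a,c,d})) :: =b=> q1, =b=> q2, =c=> q3, =c=> q4
  q4 = 0\{a,c,d} :: deadlocked
Trace ⟨bc⟩ through P, begin at {p0}:
  after b @ step 1: {p1, p2}
  after c @ step 2: {p0}
  — P admits the full trace.
Trace ⟨bc⟩ through Q, begin at {q0}:
  after b @ step 1: {q1, q2}
  after c @ step 2: ∅ (Q stuck)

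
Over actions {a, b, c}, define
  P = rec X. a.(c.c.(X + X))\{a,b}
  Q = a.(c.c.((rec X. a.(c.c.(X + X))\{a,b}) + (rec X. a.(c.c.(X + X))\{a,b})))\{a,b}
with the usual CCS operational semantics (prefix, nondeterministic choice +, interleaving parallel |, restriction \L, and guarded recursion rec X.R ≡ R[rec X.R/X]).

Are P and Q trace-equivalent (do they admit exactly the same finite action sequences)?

YES

LTS(P): 4 reachable states
  s0 = rec X. a.(c.c.(X + X))\{a,b} :: --a--▸ s1
  s1 = (c.c.((rec X. a.(c.c.(X + X))\{a,b}) + (rec X. a.(c.c.(X + X))\{a,b})))\{a,b} :: --c--▸ s2
  s2 = (c.((rec X. a.(c.c.(X + X))\{a,b}) + (rec X. a.(c.c.(X + X))\{a,b})))\{a,b} :: --c--▸ s3
  s3 = ((rec X. a.(c.c.(X + X))\{a,b}) + (rec X. a.(c.c.(X + X))\{a,b}))\{a,b} :: stopped
LTS(Q): 4 reachable states
  t0 = a.(c.c.((rec X. a.(c.c.(X + X))\{a,b}) + (rec X. a.(c.c.(X + X))\{a,b})))\{a,b} :: --a--▸ t1
  t1 = (c.c.((rec X. a.(c.c.(X + X))\{a,b}) + (rec X. a.(c.c.(X + X))\{a,b})))\{a,b} :: --c--▸ t2
  t2 = (c.((rec X. a.(c.c.(X + X))\{a,b}) + (rec X. a.(c.c.(X + X))\{a,b})))\{a,b} :: --c--▸ t3
  t3 = ((rec X. a.(c.c.(X + X))\{a,b}) + (rec X. a.(c.c.(X + X))\{a,b}))\{a,b} :: stopped
Coarsest stable partition (strong bisimilarity classes):
  B0 = {s0, t0}
  B1 = {s1, t1}
  B2 = {s2, t2}
  B3 = {s3, t3}
s0 ∈ B0, t0 ∈ B0 → same block
Bisimilar ⇒ trace-equivalent.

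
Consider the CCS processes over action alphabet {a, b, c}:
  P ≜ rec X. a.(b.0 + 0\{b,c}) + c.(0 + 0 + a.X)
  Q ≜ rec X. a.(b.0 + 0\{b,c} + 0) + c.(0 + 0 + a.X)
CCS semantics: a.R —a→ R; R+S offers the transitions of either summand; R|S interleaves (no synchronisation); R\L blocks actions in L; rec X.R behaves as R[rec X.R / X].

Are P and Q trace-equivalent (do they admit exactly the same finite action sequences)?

traces(P) = traces(Q)

P's transition system — 4 states:
  p0 = rec X. a.(b.0 + 0\{b,c}) + c.(0 + 0 + a.X) | --a--▸ p1, --c--▸ p2
  p1 = b.0 + 0\{b,c} | --b--▸ p3
  p2 = 0 + 0 + a.(rec X. a.(b.0 + 0\{b,c}) + c.(0 + 0 + a.X)) | --a--▸ p0
  p3 = 0 | deadlocked
Q's transition system — 4 states:
  q0 = rec X. a.(b.0 + 0\{b,c} + 0) + c.(0 + 0 + a.X) | --a--▸ q1, --c--▸ q2
  q1 = b.0 + 0\{b,c} + 0 | --b--▸ q3
  q2 = 0 + 0 + a.(rec X. a.(b.0 + 0\{b,c} + 0) + c.(0 + 0 + a.X)) | --a--▸ q0
  q3 = 0 | deadlocked
Partition-refinement fixed point:
  B0 = {p0, q0}
  B1 = {p2, q2}
  B2 = {p1, q1}
  B3 = {p3, q3}
p0 ∈ B0, q0 ∈ B0 → same block
Bisimilar ⇒ trace-equivalent.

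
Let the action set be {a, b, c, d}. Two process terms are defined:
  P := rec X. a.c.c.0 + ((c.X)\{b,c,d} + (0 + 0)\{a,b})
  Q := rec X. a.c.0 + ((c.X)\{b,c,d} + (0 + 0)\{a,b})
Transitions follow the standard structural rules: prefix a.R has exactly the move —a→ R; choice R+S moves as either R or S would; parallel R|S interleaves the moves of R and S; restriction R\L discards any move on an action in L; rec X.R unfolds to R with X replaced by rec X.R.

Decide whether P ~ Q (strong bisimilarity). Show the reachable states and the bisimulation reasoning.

not bisimilar

P's transition system — 4 states:
  p0 = rec X. a.c.c.0 + ((c.X)\{b,c,d} + (0 + 0)\{a,b}) ⊢ -a-> p1
  p1 = c.c.0 ⊢ -c-> p2
  p2 = c.0 ⊢ -c-> p3
  p3 = 0 ⊢ stopped
Q's transition system — 3 states:
  q0 = rec X. a.c.0 + ((c.X)\{b,c,d} + (0 + 0)\{a,b}) ⊢ -a-> q1
  q1 = c.0 ⊢ -c-> q2
  q2 = 0 ⊢ stopped
Coarsest stable partition (strong bisimilarity classes):
  B0 = {p0}
  B1 = {p1}
  B2 = {p2, q1}
  B3 = {p3, q2}
  B4 = {q0}
p0 ∈ B0, q0 ∈ B4 → different blocks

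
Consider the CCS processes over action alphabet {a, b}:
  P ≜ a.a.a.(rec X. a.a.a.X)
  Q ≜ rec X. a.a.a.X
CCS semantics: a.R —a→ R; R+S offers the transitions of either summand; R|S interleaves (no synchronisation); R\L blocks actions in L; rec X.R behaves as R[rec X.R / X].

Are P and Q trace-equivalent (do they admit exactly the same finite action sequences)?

Reachable graph of P (4 states):
  m0 = a.a.a.(rec X. a.a.a.X) ⊢ ··a··> m1
  m1 = a.a.(rec X. a.a.a.X) ⊢ ··a··> m2
  m2 = a.(rec X. a.a.a.X) ⊢ ··a··> m3
  m3 = rec X. a.a.a.X ⊢ ··a··> m1
Reachable graph of Q (3 states):
  n0 = rec X. a.a.a.X ⊢ ··a··> n1
  n1 = a.a.(rec X. a.a.a.X) ⊢ ··a··> n2
  n2 = a.(rec X. a.a.a.X) ⊢ ··a··> n0
Coarsest stable partition (strong bisimilarity classes):
  B0 = {m0, m1, m2, m3, n0, n1, n2}
m0 ∈ B0, n0 ∈ B0 → same block
Bisimilar ⇒ trace-equivalent.

YES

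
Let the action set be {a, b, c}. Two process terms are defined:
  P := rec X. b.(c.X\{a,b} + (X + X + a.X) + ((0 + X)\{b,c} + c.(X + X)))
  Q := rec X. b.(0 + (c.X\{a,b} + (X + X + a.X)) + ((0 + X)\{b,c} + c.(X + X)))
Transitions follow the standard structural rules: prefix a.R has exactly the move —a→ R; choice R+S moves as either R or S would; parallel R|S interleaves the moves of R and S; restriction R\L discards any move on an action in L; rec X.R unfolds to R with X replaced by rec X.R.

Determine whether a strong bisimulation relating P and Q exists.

P's transition system — 4 states:
  m0 = rec X. b.(c.X\{a,b} + (X + X + a.X) + ((0 + X)\{b,c} + c.(X + X))) :: -b-> m1
  m1 = c.(rec X. b.(c.X\{a,b} + (X + X + a.X) + ((0 + X)\{b,c} + c.(X + X))))\{a,b} + ((rec X. b.(c.X\{a,b} + (X + X + a.X) + ((0 + X)\{b,c} + c.(X + X)))) + (rec X. b.(c.X\{a,b} + (X + X + a.X) + ((0 + X)\{b,c} + c.(X + X)))) + a.(rec X. b.(c.X\{a,b} + (X + X + a.X) + ((0 + X)\{b,c} + c.(X + X))))) + ((0 + (rec X. b.(c.X\{a,b} + (X + X + a.X) + ((0 + X)\{b,c} + c.(X + X)))))\{b,c} + c.((rec X. b.(c.X\{a,b} + (X + X + a.X) + ((0 + X)\{b,c} + c.(X + X)))) + (rec X. b.(c.X\{a,b} + (X + X + a.X) + ((0 + X)\{b,c} + c.(X + X)))))) :: -a-> m0, -b-> m1, -c-> m2, -c-> m3
  m2 = (rec X. b.(c.X\{a,b} + (X + X + a.X) + ((0 + X)\{b,c} + c.(X + X)))) + (rec X. b.(c.X\{a,b} + (X + X + a.X) + ((0 + X)\{b,c} + c.(X + X)))) :: -b-> m1
  m3 = (rec X. b.(c.X\{a,b} + (X + X + a.X) + ((0 + X)\{b,c} + c.(X + X))))\{a,b} :: ∅
Q's transition system — 4 states:
  n0 = rec X. b.(0 + (c.X\{a,b} + (X + X + a.X)) + ((0 + X)\{b,c} + c.(X + X))) :: -b-> n1
  n1 = 0 + (c.(rec X. b.(0 + (c.X\{a,b} + (X + X + a.X)) + ((0 + X)\{b,c} + c.(X + X))))\{a,b} + ((rec X. b.(0 + (c.X\{a,b} + (X + X + a.X)) + ((0 + X)\{b,c} + c.(X + X)))) + (rec X. b.(0 + (c.X\{a,b} + (X + X + a.X)) + ((0 + X)\{b,c} + c.(X + X)))) + a.(rec X. b.(0 + (c.X\{a,b} + (X + X + a.X)) + ((0 + X)\{b,c} + c.(X + X)))))) + ((0 + (rec X. b.(0 + (c.X\{a,b} + (X + X + a.X)) + ((0 + X)\{b,c} + c.(X + X)))))\{b,c} + c.((rec X. b.(0 + (c.X\{a,b} + (X + X + a.X)) + ((0 + X)\{b,c} + c.(X + X)))) + (rec X. b.(0 + (c.X\{a,b} + (X + X + a.X)) + ((0 + X)\{b,c} + c.(X + X)))))) :: -a-> n0, -b-> n1, -c-> n2, -c-> n3
  n2 = (rec X. b.(0 + (c.X\{a,b} + (X + X + a.X)) + ((0 + X)\{b,c} + c.(X + X)))) + (rec X. b.(0 + (c.X\{a,b} + (X + X + a.X)) + ((0 + X)\{b,c} + c.(X + X)))) :: -b-> n1
  n3 = (rec X. b.(0 + (c.X\{a,b} + (X + X + a.X)) + ((0 + X)\{b,c} + c.(X + X))))\{a,b} :: ∅
Partition-refinement fixed point:
  B0 = {m0, m2, n0, n2}
  B1 = {m1, n1}
  B2 = {m3, n3}
m0 ∈ B0, n0 ∈ B0 → same block

YES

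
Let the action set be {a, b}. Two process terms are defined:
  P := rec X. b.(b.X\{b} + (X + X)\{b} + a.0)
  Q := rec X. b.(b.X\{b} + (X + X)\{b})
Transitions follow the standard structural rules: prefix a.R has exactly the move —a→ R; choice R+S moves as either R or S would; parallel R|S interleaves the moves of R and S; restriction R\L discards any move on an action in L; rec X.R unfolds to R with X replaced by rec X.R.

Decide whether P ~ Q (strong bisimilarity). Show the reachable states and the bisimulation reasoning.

LTS(P): 4 reachable states
  m0 = rec X. b.(b.X\{b} + (X + X)\{b} + a.0) ⊢ ··b··> m1
  m1 = b.(rec X. b.(b.X\{b} + (X + X)\{b} + a.0))\{b} + ((rec X. b.(b.X\{b} + (X + X)\{b} + a.0)) + (rec X. b.(b.X\{b} + (X + X)\{b} + a.0)))\{b} + a.0 ⊢ ··a··> m2, ··b··> m3
  m2 = 0 ⊢ ·
  m3 = (rec X. b.(b.X\{b} + (X + X)\{b} + a.0))\{b} ⊢ ·
LTS(Q): 3 reachable states
  n0 = rec X. b.(b.X\{b} + (X + X)\{b}) ⊢ ··b··> n1
  n1 = b.(rec X. b.(b.X\{b} + (X + X)\{b}))\{b} + ((rec X. b.(b.X\{b} + (X + X)\{b})) + (rec X. b.(b.X\{b} + (X + X)\{b})))\{b} ⊢ ··b··> n2
  n2 = (rec X. b.(b.X\{b} + (X + X)\{b}))\{b} ⊢ ·
Bisimilarity quotient blocks:
  B0 = {m0}
  B1 = {m1}
  B2 = {m2, m3, n2}
  B3 = {n0}
  B4 = {n1}
m0 ∈ B0, n0 ∈ B3 → different blocks

not bisimilar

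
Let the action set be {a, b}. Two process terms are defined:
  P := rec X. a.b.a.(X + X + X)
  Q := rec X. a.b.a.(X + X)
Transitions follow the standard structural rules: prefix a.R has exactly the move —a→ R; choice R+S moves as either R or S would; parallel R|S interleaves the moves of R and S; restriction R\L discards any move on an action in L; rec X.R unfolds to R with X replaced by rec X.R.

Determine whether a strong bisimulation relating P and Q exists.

bisimilar

Reachable graph of P (4 states):
  u0 = rec X. a.b.a.(X + X + X) | —a→ u1
  u1 = b.a.((rec X. a.b.a.(X + X + X)) + (rec X. a.b.a.(X + X + X)) + (rec X. a.b.a.(X + X + X))) | —b→ u2
  u2 = a.((rec X. a.b.a.(X + X + X)) + (rec X. a.b.a.(X + X + X)) + (rec X. a.b.a.(X + X + X))) | —a→ u3
  u3 = (rec X. a.b.a.(X + X + X)) + (rec X. a.b.a.(X + X + X)) + (rec X. a.b.a.(X + X + X)) | —a→ u1
Reachable graph of Q (4 states):
  v0 = rec X. a.b.a.(X + X) | —a→ v1
  v1 = b.a.((rec X. a.b.a.(X + X)) + (rec X. a.b.a.(X + X))) | —b→ v2
  v2 = a.((rec X. a.b.a.(X + X)) + (rec X. a.b.a.(X + X))) | —a→ v3
  v3 = (rec X. a.b.a.(X + X)) + (rec X. a.b.a.(X + X)) | —a→ v1
Coarsest stable partition (strong bisimilarity classes):
  B0 = {u0, u3, v0, v3}
  B1 = {u1, v1}
  B2 = {u2, v2}
u0 ∈ B0, v0 ∈ B0 → same block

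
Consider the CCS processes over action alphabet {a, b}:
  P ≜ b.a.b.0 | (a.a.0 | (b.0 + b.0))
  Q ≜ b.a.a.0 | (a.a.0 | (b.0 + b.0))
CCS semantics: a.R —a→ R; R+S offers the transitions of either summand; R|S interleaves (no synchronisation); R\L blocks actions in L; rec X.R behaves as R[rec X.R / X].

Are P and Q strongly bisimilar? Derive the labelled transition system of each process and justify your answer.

P's transition system — 24 states:
  s0 = b.a.b.0 | (a.a.0 | (b.0 + b.0)) → -a-> s1, -b-> s2, -b-> s3
  s1 = b.a.b.0 | (a.0 | (b.0 + b.0)) → -a-> s4, -b-> s5, -b-> s6
  s2 = a.b.0 | (a.a.0 | (b.0 + b.0)) → -a-> s5, -a-> s7, -b-> s8
  s3 = b.a.b.0 | (a.a.0 | 0) → -a-> s6, -b-> s8
  s4 = b.a.b.0 | (0 | (b.0 + b.0)) → -b-> s10, -b-> s9
  s5 = a.b.0 | (a.0 | (b.0 + b.0)) → -a-> s11, -a-> s9, -b-> s12
  s6 = b.a.b.0 | (a.0 | 0) → -a-> s10, -b-> s12
  s7 = b.0 | (a.a.0 | (b.0 + b.0)) → -a-> s11, -b-> s13, -b-> s14
  s8 = a.b.0 | (a.a.0 | 0) → -a-> s12, -a-> s14
  s9 = a.b.0 | (0 | (b.0 + b.0)) → -a-> s15, -b-> s16
  s10 = b.a.b.0 | (0 | 0) → -b-> s16
  s11 = b.0 | (a.0 | (b.0 + b.0)) → -a-> s15, -b-> s17, -b-> s18
  s12 = a.b.0 | (a.0 | 0) → -a-> s16, -a-> s18
  s13 = 0 | (a.a.0 | (b.0 + b.0)) → -a-> s17, -b-> s19
  s14 = b.0 | (a.a.0 | 0) → -a-> s18, -b-> s19
  s15 = b.0 | (0 | (b.0 + b.0)) → -b-> s20, -b-> s21
  s16 = a.b.0 | (0 | 0) → -a-> s21
  s17 = 0 | (a.0 | (b.0 + b.0)) → -a-> s20, -b-> s22
  s18 = b.0 | (a.0 | 0) → -a-> s21, -b-> s22
  s19 = 0 | (a.a.0 | 0) → -a-> s22
  s20 = 0 | (0 | (b.0 + b.0)) → -b-> s23
  s21 = b.0 | (0 | 0) → -b-> s23
  s22 = 0 | (a.0 | 0) → -a-> s23
  s23 = 0 | (0 | 0) → deadlocked
Q's transition system — 24 states:
  t0 = b.a.a.0 | (a.a.0 | (b.0 + b.0)) → -a-> t1, -b-> t2, -b-> t3
  t1 = b.a.a.0 | (a.0 | (b.0 + b.0)) → -a-> t4, -b-> t5, -b-> t6
  t2 = a.a.0 | (a.a.0 | (b.0 + b.0)) → -a-> t5, -a-> t7, -b-> t8
  t3 = b.a.a.0 | (a.a.0 | 0) → -a-> t6, -b-> t8
  t4 = b.a.a.0 | (0 | (b.0 + b.0)) → -b-> t10, -b-> t9
  t5 = a.a.0 | (a.0 | (b.0 + b.0)) → -a-> t11, -a-> t9, -b-> t12
  t6 = b.a.a.0 | (a.0 | 0) → -a-> t10, -b-> t12
  t7 = a.0 | (a.a.0 | (b.0 + b.0)) → -a-> t11, -a-> t13, -b-> t14
  t8 = a.a.0 | (a.a.0 | 0) → -a-> t12, -a-> t14
  t9 = a.a.0 | (0 | (b.0 + b.0)) → -a-> t15, -b-> t16
  t10 = b.a.a.0 | (0 | 0) → -b-> t16
  t11 = a.0 | (a.0 | (b.0 + b.0)) → -a-> t15, -a-> t17, -b-> t18
  t12 = a.a.0 | (a.0 | 0) → -a-> t16, -a-> t18
  t13 = 0 | (a.a.0 | (b.0 + b.0)) → -a-> t17, -b-> t19
  t14 = a.0 | (a.a.0 | 0) → -a-> t18, -a-> t19
  t15 = a.0 | (0 | (b.0 + b.0)) → -a-> t20, -b-> t21
  t16 = a.a.0 | (0 | 0) → -a-> t21
  t17 = 0 | (a.0 | (b.0 + b.0)) → -a-> t20, -b-> t22
  t18 = a.0 | (a.0 | 0) → -a-> t21, -a-> t22
  t19 = 0 | (a.a.0 | 0) → -a-> t22
  t20 = 0 | (0 | (b.0 + b.0)) → -b-> t23
  t21 = a.0 | (0 | 0) → -a-> t23
  t22 = 0 | (a.0 | 0) → -a-> t23
  t23 = 0 | (0 | 0) → deadlocked
Coarsest stable partition (strong bisimilarity classes):
  B0 = {s0}
  B1 = {s3}
  B2 = {s8}
  B3 = {s12}
  B4 = {s17, s18, t15, t17}
  B5 = {s20, s21, t20}
  B6 = {s23, t23}
  B7 = {s22, t21, t22}
  B8 = {s16}
  B9 = {s13, s14, t11, t13, t9}
  B10 = {s19, t16, t18, t19}
  B11 = {s6}
  B12 = {s10}
  B13 = {s1}
  B14 = {s5}
  B15 = {s11}
  B16 = {s15}
  B17 = {s9}
  B18 = {s4}
  B19 = {s2}
  B20 = {s7}
  B21 = {t0}
  B22 = {t2}
  B23 = {t5, t7}
  B24 = {t12, t14}
  B25 = {t8}
  B26 = {t3}
  B27 = {t6}
  B28 = {t10}
  B29 = {t1}
  B30 = {t4}
s0 ∈ B0, t0 ∈ B21 → different blocks

not bisimilar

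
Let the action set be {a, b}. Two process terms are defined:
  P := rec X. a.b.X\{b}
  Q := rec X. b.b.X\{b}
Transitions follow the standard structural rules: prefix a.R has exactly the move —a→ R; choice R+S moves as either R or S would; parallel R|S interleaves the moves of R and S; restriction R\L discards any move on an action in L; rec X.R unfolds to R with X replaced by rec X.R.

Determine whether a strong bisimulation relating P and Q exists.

P's transition system — 4 states:
  m0 = rec X. a.b.X\{b} :: —a→ m1
  m1 = b.(rec X. a.b.X\{b})\{b} :: —b→ m2
  m2 = (rec X. a.b.X\{b})\{b} :: —a→ m3
  m3 = (b.(rec X. a.b.X\{b})\{b})\{b} :: ∅
Q's transition system — 3 states:
  n0 = rec X. b.b.X\{b} :: —b→ n1
  n1 = b.(rec X. b.b.X\{b})\{b} :: —b→ n2
  n2 = (rec X. b.b.X\{b})\{b} :: ∅
Coarsest stable partition (strong bisimilarity classes):
  B0 = {m0}
  B1 = {m1}
  B2 = {m2}
  B3 = {m3, n2}
  B4 = {n0}
  B5 = {n1}
m0 ∈ B0, n0 ∈ B4 → different blocks

NO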